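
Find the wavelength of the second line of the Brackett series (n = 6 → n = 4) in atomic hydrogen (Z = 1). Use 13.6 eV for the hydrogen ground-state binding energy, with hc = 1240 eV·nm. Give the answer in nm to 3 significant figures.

2630 nm

The Brackett series terminates on n_f = 4; the second line has n_i = 4+2 = 6.
ΔE = 13.60 × (1/4² − 1/6²) = 0.4722 eV.
λ = 1240 / 0.4722 = 2630 nm.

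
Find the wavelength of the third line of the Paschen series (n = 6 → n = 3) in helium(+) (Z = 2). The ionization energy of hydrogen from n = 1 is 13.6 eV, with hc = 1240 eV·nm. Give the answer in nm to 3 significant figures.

The Paschen series terminates on n_f = 3; the third line has n_i = 3+3 = 6.
ΔE = 54.40 × (1/3² − 1/6²) = 4.533 eV.
λ = 1240 / 4.533 = 274 nm.

274 nm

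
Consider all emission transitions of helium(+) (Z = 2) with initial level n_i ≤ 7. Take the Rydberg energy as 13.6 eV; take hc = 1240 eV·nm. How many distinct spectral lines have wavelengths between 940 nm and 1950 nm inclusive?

3

Enumerate all n_i → n_f pairs with 1 ≤ n_f < n_i ≤ 7 and compute λ = 1240 / [13.6·4·(1/n_f² − 1/n_i²)].
Lines falling in [940, 1950] nm: 5→4 (1013 nm), 7→5 (1163 nm), 6→5 (1865 nm).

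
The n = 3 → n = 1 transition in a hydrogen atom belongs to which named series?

Lyman

The series is set by the lower level: n_f = 1 is the Lyman series.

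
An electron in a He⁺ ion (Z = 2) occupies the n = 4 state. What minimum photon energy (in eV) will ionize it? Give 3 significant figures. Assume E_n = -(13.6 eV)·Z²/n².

3.40 eV

E_n = −13.6 Z²/n² = −54.40/n² eV for Z = 2.
E_4 = −54.40/16 = −3.40 eV, so ionization (to E = 0) requires 3.40 eV.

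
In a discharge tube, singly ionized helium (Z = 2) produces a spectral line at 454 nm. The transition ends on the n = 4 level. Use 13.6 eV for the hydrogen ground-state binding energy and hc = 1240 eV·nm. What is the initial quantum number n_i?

n_i = 9

The photon energy is ΔE = hc/λ = 1240 / 454 = 2.731 eV.
With Z = 2, ΔE = 54.40 × (1/n_f² − 1/n_i²), so 1/n_f² − 1/n_i² = 0.05021.
With n_f = 4: 1/n_i² = 1/16 − 0.05021 = 0.01229, so n_i ≈ 9.02.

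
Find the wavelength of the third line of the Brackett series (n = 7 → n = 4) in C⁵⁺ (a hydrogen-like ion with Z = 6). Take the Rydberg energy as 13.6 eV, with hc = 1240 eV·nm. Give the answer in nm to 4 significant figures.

The Brackett series terminates on n_f = 4; the third line has n_i = 4+3 = 7.
ΔE = 489.6 × (1/4² − 1/7²) = 20.61 eV.
λ = 1240 / 20.61 = 60.17 nm.

60.17 nm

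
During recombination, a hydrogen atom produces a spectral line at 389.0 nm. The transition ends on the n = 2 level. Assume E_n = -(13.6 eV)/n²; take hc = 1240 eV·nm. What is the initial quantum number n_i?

The photon energy is ΔE = hc/λ = 1240 / 389.0 = 3.188 eV.
With Z = 1, ΔE = 13.60 × (1/n_f² − 1/n_i²), so 1/n_f² − 1/n_i² = 0.2344.
With n_f = 2: 1/n_i² = 1/4 − 0.2344 = 0.01561, so n_i ≈ 8.00.

n_i = 8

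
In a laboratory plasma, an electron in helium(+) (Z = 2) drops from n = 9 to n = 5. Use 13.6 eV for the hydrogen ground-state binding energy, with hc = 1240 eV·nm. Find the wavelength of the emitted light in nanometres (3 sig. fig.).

For Z = 2 the level energies scale as Z², so the effective Rydberg energy is 13.6 × 4 = 54.40 eV.
ΔE = 54.40 × (1/5² − 1/9²) = 54.40 × 0.02765 = 1.504 eV.
λ = hc/ΔE = 1240 / 1.504 = 824 nm.

824 nm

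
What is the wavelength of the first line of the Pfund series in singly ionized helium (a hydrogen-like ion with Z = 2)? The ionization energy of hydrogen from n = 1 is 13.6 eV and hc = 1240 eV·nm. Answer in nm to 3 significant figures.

1860 nm

The Pfund series terminates on n_f = 5; the first line has n_i = 5+1 = 6.
ΔE = 54.40 × (1/5² − 1/6²) = 0.6649 eV.
λ = 1240 / 0.6649 = 1860 nm.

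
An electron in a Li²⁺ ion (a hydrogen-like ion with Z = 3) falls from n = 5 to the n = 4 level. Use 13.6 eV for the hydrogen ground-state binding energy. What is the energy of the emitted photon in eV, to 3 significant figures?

The Bohr energies scale as Z², so for Z = 3: E_n = −122.4/n² eV.
E_5 = −122.4/25 = −4.896 eV and E_4 = −122.4/16 = −7.650 eV.
The photon energy is |E_5 − E_4| = 2.75 eV.

2.75 eV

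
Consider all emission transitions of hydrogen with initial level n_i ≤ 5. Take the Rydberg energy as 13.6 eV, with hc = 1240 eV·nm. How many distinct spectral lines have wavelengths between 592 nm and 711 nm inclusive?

Enumerate all n_i → n_f pairs with 1 ≤ n_f < n_i ≤ 5 and compute λ = 1240 / [13.6·1·(1/n_f² − 1/n_i²)].
Lines falling in [592, 711] nm: 3→2 (656.5 nm).

1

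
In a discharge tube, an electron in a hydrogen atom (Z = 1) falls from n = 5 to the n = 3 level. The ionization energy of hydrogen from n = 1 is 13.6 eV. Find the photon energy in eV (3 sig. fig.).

E_5 = −13.60/25 = −0.5440 eV and E_3 = −13.60/9 = −1.511 eV.
The photon energy is |E_5 − E_3| = 0.967 eV.

0.967 eV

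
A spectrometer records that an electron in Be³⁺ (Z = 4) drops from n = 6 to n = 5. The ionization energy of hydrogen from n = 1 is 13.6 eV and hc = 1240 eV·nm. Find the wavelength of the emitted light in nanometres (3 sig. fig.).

466 nm

For Z = 4 the level energies scale as Z², so the effective Rydberg energy is 13.6 × 16 = 217.6 eV.
ΔE = 217.6 × (1/5² − 1/6²) = 217.6 × 0.01222 = 2.660 eV.
λ = hc/ΔE = 1240 / 2.660 = 466 nm.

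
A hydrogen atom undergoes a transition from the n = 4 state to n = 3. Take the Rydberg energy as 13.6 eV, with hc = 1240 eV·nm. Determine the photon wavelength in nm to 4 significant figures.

ΔE = 13.60 × (1/3² − 1/4²) = 13.60 × 0.04861 = 0.6611 eV.
λ = hc/ΔE = 1240 / 0.6611 = 1876 nm.

1876 nm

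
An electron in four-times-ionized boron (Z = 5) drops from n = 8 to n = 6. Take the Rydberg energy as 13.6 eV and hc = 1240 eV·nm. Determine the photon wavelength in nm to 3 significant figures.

For Z = 5 the level energies scale as Z², so the effective Rydberg energy is 13.6 × 25 = 340.0 eV.
ΔE = 340.0 × (1/6² − 1/8²) = 340.0 × 0.01215 = 4.132 eV.
λ = hc/ΔE = 1240 / 4.132 = 300 nm.

300 nm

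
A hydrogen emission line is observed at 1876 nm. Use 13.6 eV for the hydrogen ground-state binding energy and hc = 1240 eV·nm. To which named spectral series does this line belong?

Paschen

ΔE = 1240/1876 = 0.6610 eV.
This matches 13.6 × (1/3² − 1/4²), so n_f = 3: the Paschen series.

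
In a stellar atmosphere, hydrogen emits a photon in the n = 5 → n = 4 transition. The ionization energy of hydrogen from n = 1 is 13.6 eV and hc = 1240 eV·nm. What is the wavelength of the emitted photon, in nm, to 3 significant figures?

ΔE = 13.60 × (1/4² − 1/5²) = 13.60 × 0.02250 = 0.3060 eV.
λ = hc/ΔE = 1240 / 0.3060 = 4050 nm.
This line belongs to the Brackett series.

4050 nm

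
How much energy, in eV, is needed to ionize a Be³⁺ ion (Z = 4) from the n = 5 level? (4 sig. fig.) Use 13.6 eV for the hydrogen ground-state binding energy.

8.704 eV

E_n = −13.6 Z²/n² = −217.6/n² eV for Z = 4.
E_5 = −217.6/25 = −8.704 eV, so ionization (to E = 0) requires 8.704 eV.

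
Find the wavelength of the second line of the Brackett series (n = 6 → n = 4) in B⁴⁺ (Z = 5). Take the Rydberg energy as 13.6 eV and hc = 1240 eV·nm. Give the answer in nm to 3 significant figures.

The Brackett series terminates on n_f = 4; the second line has n_i = 4+2 = 6.
ΔE = 340.0 × (1/4² − 1/6²) = 11.81 eV.
λ = 1240 / 11.81 = 105 nm.

105 nm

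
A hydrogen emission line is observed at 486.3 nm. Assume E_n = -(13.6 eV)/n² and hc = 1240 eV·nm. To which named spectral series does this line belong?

ΔE = 1240/486.3 = 2.550 eV.
This matches 13.6 × (1/2² − 1/4²), so n_f = 2: the Balmer series.

Balmer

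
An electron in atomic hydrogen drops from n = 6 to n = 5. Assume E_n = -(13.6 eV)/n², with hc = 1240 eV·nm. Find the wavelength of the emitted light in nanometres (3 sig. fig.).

ΔE = 13.60 × (1/5² − 1/6²) = 13.60 × 0.01222 = 0.1662 eV.
λ = hc/ΔE = 1240 / 0.1662 = 7460 nm.
This line belongs to the Pfund series.

7460 nm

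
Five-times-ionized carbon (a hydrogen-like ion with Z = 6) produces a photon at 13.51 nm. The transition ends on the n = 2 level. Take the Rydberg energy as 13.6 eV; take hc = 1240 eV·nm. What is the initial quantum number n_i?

The photon energy is ΔE = hc/λ = 1240 / 13.51 = 91.78 eV.
With Z = 6, ΔE = 489.6 × (1/n_f² − 1/n_i²), so 1/n_f² − 1/n_i² = 0.1875.
With n_f = 2: 1/n_i² = 1/4 − 0.1875 = 0.06253, so n_i ≈ 4.00.

n_i = 4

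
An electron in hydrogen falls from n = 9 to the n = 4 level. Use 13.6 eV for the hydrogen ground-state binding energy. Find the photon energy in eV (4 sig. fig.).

E_9 = −13.60/81 = −0.1679 eV and E_4 = −13.60/16 = −0.8500 eV.
The photon energy is |E_9 − E_4| = 0.6821 eV.

0.6821 eV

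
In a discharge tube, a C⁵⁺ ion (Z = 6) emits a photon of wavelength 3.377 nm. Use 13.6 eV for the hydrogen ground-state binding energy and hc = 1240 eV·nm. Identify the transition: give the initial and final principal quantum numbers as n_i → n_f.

The photon energy is ΔE = hc/λ = 1240 / 3.377 = 367.2 eV.
With Z = 6, ΔE = 489.6 × (1/n_f² − 1/n_i²), so 1/n_f² − 1/n_i² = 0.7500.
Trying n_f = 1 gives 1/n_i² = 0.2500, i.e. n_i ≈ 2; this pair matches.

n_i = 2, n_f = 1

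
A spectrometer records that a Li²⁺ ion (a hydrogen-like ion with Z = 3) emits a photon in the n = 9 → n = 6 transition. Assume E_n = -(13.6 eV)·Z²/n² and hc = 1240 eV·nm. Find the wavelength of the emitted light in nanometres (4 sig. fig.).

For Z = 3 the level energies scale as Z², so the effective Rydberg energy is 13.6 × 9 = 122.4 eV.
ΔE = 122.4 × (1/6² − 1/9²) = 122.4 × 0.01543 = 1.889 eV.
λ = hc/ΔE = 1240 / 1.889 = 656.5 nm.

656.5 nm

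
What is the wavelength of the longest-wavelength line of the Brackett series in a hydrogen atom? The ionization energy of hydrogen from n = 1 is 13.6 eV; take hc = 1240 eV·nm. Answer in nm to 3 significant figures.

4050 nm

The Brackett series terminates on n_f = 4; the first line has n_i = 4+1 = 5.
ΔE = 13.60 × (1/4² − 1/5²) = 0.3060 eV.
λ = 1240 / 0.3060 = 4050 nm.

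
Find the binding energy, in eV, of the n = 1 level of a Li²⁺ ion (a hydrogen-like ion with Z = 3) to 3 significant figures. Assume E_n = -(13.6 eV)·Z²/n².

122 eV

E_n = −13.6 Z²/n² = −122.4/n² eV for Z = 3.
E_1 = −122.4/1 = −122 eV, so ionization (to E = 0) requires 122 eV.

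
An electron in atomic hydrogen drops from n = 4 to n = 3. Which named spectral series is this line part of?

The series is set by the lower level: n_f = 3 is the Paschen series.

Paschen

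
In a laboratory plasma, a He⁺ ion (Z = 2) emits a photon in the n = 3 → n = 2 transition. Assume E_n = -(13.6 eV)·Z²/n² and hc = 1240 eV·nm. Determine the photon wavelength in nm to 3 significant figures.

For Z = 2 the level energies scale as Z², so the effective Rydberg energy is 13.6 × 4 = 54.40 eV.
ΔE = 54.40 × (1/2² − 1/3²) = 54.40 × 0.1389 = 7.556 eV.
λ = hc/ΔE = 1240 / 7.556 = 164 nm.

164 nm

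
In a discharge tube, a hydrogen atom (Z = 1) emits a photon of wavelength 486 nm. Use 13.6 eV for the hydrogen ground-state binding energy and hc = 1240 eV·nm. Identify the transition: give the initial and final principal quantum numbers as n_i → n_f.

n_i = 4, n_f = 2

The photon energy is ΔE = hc/λ = 1240 / 486 = 2.551 eV.
With Z = 1, ΔE = 13.60 × (1/n_f² − 1/n_i²), so 1/n_f² − 1/n_i² = 0.1876.
Trying n_f = 2 gives 1/n_i² = 0.06239, i.e. n_i ≈ 4; this pair matches.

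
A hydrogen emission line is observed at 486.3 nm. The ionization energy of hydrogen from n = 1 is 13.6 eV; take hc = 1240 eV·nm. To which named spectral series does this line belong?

Balmer

ΔE = 1240/486.3 = 2.550 eV.
This matches 13.6 × (1/2² − 1/4²), so n_f = 2: the Balmer series.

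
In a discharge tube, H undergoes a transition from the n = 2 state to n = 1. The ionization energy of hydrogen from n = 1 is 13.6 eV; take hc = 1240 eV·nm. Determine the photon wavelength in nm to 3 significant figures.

ΔE = 13.60 × (1/1² − 1/2²) = 13.60 × 0.7500 = 10.20 eV.
λ = hc/ΔE = 1240 / 10.20 = 122 nm.

122 nm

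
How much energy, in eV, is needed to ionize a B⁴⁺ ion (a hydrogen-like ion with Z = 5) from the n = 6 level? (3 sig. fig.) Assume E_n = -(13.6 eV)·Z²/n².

9.44 eV

E_n = −13.6 Z²/n² = −340.0/n² eV for Z = 5.
E_6 = −340.0/36 = −9.44 eV, so ionization (to E = 0) requires 9.44 eV.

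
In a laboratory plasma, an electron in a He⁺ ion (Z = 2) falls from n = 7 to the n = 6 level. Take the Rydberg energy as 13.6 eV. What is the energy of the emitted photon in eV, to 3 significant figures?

The Bohr energies scale as Z², so for Z = 2: E_n = −54.40/n² eV.
E_7 = −54.40/49 = −1.110 eV and E_6 = −54.40/36 = −1.511 eV.
The photon energy is |E_7 − E_6| = 0.401 eV.

0.401 eV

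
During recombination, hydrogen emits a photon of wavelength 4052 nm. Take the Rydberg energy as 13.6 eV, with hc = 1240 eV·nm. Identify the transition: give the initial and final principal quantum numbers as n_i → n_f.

n_i = 5, n_f = 4

The photon energy is ΔE = hc/λ = 1240 / 4052 = 0.3060 eV.
With Z = 1, ΔE = 13.60 × (1/n_f² − 1/n_i²), so 1/n_f² − 1/n_i² = 0.02250.
Trying n_f = 4 gives 1/n_i² = 0.04000, i.e. n_i ≈ 5; this pair matches.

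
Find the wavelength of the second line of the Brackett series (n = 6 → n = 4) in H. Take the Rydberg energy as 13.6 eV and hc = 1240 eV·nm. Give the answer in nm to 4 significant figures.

The Brackett series terminates on n_f = 4; the second line has n_i = 4+2 = 6.
ΔE = 13.60 × (1/4² − 1/6²) = 0.4722 eV.
λ = 1240 / 0.4722 = 2626 nm.

2626 nm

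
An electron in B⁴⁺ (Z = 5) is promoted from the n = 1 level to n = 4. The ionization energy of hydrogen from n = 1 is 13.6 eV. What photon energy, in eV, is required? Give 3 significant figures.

The Bohr energies scale as Z², so for Z = 5: E_n = −340.0/n² eV.
E_4 = −340.0/16 = −21.25 eV and E_1 = −340.0/1 = −340.0 eV.
The photon energy is |E_4 − E_1| = 319 eV.

319 eV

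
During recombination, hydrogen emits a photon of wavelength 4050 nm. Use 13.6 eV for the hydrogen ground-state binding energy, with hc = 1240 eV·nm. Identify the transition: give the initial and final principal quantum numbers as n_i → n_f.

The photon energy is ΔE = hc/λ = 1240 / 4050 = 0.3062 eV.
With Z = 1, ΔE = 13.60 × (1/n_f² − 1/n_i²), so 1/n_f² − 1/n_i² = 0.02251.
Trying n_f = 4 gives 1/n_i² = 0.03999, i.e. n_i ≈ 5; this pair matches.

n_i = 5, n_f = 4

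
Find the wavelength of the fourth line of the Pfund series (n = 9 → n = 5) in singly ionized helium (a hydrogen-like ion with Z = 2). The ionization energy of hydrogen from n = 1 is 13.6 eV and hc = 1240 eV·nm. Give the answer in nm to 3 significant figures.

824 nm

The Pfund series terminates on n_f = 5; the fourth line has n_i = 5+4 = 9.
ΔE = 54.40 × (1/5² − 1/9²) = 1.504 eV.
λ = 1240 / 1.504 = 824 nm.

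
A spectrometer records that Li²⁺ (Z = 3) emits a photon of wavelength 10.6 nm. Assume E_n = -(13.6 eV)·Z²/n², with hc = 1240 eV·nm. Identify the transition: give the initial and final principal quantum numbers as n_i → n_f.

The photon energy is ΔE = hc/λ = 1240 / 10.6 = 117.0 eV.
With Z = 3, ΔE = 122.4 × (1/n_f² − 1/n_i²), so 1/n_f² − 1/n_i² = 0.9557.
Trying n_f = 1 gives 1/n_i² = 0.04427, i.e. n_i ≈ 5; this pair matches.

n_i = 5, n_f = 1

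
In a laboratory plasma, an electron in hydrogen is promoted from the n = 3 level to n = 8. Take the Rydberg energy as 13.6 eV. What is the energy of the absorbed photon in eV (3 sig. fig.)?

1.30 eV

E_8 = −13.60/64 = −0.2125 eV and E_3 = −13.60/9 = −1.511 eV.
The photon energy is |E_8 − E_3| = 1.30 eV.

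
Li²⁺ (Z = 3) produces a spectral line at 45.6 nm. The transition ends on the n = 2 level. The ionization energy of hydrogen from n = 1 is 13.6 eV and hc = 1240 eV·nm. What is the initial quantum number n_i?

n_i = 6

The photon energy is ΔE = hc/λ = 1240 / 45.6 = 27.19 eV.
With Z = 3, ΔE = 122.4 × (1/n_f² − 1/n_i²), so 1/n_f² − 1/n_i² = 0.2222.
With n_f = 2: 1/n_i² = 1/4 − 0.2222 = 0.02784, so n_i ≈ 5.99.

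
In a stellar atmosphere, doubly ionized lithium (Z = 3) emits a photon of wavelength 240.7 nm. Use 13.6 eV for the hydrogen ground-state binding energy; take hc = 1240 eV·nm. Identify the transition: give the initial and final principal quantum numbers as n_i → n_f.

n_i = 7, n_f = 4

The photon energy is ΔE = hc/λ = 1240 / 240.7 = 5.152 eV.
With Z = 3, ΔE = 122.4 × (1/n_f² − 1/n_i²), so 1/n_f² − 1/n_i² = 0.04209.
Trying n_f = 4 gives 1/n_i² = 0.02041, i.e. n_i ≈ 7; this pair matches.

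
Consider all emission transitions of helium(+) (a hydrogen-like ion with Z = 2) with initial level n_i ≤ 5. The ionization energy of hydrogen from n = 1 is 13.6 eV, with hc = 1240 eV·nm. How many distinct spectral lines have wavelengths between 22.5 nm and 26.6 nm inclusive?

Enumerate all n_i → n_f pairs with 1 ≤ n_f < n_i ≤ 5 and compute λ = 1240 / [13.6·4·(1/n_f² − 1/n_i²)].
Lines falling in [22.5, 26.6] nm: 5→1 (23.74 nm), 4→1 (24.31 nm), 3→1 (25.64 nm).

3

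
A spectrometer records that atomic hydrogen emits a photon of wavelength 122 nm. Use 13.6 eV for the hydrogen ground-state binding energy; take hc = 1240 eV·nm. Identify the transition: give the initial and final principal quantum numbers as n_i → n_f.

n_i = 2, n_f = 1

The photon energy is ΔE = hc/λ = 1240 / 122 = 10.16 eV.
With Z = 1, ΔE = 13.60 × (1/n_f² − 1/n_i²), so 1/n_f² − 1/n_i² = 0.7473.
Trying n_f = 1 gives 1/n_i² = 0.2527, i.e. n_i ≈ 2; this pair matches.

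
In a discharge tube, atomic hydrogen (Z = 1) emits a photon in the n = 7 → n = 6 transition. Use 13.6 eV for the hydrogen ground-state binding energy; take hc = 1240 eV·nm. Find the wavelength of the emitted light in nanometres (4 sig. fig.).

12370 nm

ΔE = 13.60 × (1/6² − 1/7²) = 13.60 × 0.007370 = 0.1002 eV.
λ = hc/ΔE = 1240 / 0.1002 = 12370 nm.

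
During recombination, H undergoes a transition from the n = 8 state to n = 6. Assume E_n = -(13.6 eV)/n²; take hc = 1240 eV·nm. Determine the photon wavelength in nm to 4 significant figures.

7503 nm

ΔE = 13.60 × (1/6² − 1/8²) = 13.60 × 0.01215 = 0.1653 eV.
λ = hc/ΔE = 1240 / 0.1653 = 7503 nm.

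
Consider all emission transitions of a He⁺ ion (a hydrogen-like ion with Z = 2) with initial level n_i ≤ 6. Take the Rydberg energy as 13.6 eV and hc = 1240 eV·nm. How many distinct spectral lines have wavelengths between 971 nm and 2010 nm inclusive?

2

Enumerate all n_i → n_f pairs with 1 ≤ n_f < n_i ≤ 6 and compute λ = 1240 / [13.6·4·(1/n_f² − 1/n_i²)].
Lines falling in [971, 2010] nm: 5→4 (1013 nm), 6→5 (1865 nm).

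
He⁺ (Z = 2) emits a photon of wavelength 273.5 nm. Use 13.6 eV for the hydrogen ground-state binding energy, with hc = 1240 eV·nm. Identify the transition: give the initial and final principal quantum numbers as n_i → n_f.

The photon energy is ΔE = hc/λ = 1240 / 273.5 = 4.534 eV.
With Z = 2, ΔE = 54.40 × (1/n_f² − 1/n_i²), so 1/n_f² − 1/n_i² = 0.08334.
Trying n_f = 3 gives 1/n_i² = 0.02777, i.e. n_i ≈ 6; this pair matches.

n_i = 6, n_f = 3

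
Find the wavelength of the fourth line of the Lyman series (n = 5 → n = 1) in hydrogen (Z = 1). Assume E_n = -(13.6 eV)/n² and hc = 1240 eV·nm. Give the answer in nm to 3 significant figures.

95.0 nm

The Lyman series terminates on n_f = 1; the fourth line has n_i = 1+4 = 5.
ΔE = 13.60 × (1/1² − 1/5²) = 13.06 eV.
λ = 1240 / 13.06 = 95.0 nm.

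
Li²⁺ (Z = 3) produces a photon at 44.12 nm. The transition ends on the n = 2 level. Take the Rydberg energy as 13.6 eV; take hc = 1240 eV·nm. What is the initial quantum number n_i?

n_i = 7

The photon energy is ΔE = hc/λ = 1240 / 44.12 = 28.11 eV.
With Z = 3, ΔE = 122.4 × (1/n_f² − 1/n_i²), so 1/n_f² − 1/n_i² = 0.2296.
With n_f = 2: 1/n_i² = 1/4 − 0.2296 = 0.02038, so n_i ≈ 7.00.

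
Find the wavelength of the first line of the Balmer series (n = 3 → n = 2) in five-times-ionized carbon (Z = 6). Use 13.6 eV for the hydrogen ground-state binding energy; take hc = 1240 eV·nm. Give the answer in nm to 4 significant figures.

The Balmer series terminates on n_f = 2; the first line has n_i = 2+1 = 3.
ΔE = 489.6 × (1/2² − 1/3²) = 68.00 eV.
λ = 1240 / 68.00 = 18.24 nm.

18.24 nm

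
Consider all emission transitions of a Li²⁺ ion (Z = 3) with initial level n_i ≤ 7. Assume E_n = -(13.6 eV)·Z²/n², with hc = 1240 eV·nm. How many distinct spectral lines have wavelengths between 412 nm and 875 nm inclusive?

Enumerate all n_i → n_f pairs with 1 ≤ n_f < n_i ≤ 7 and compute λ = 1240 / [13.6·9·(1/n_f² − 1/n_i²)].
Lines falling in [412, 875] nm: 5→4 (450.3 nm), 7→5 (517.1 nm), 6→5 (828.9 nm).

3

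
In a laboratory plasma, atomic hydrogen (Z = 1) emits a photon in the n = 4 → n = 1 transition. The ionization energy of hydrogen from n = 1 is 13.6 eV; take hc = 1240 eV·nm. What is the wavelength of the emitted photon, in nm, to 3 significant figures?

ΔE = 13.60 × (1/1² − 1/4²) = 13.60 × 0.9375 = 12.75 eV.
λ = hc/ΔE = 1240 / 12.75 = 97.3 nm.
This line belongs to the Lyman series.

97.3 nm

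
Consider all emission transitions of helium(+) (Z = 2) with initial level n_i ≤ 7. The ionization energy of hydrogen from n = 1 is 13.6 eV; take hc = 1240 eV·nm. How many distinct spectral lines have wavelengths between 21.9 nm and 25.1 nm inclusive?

4

Enumerate all n_i → n_f pairs with 1 ≤ n_f < n_i ≤ 7 and compute λ = 1240 / [13.6·4·(1/n_f² − 1/n_i²)].
Lines falling in [21.9, 25.1] nm: 7→1 (23.27 nm), 6→1 (23.45 nm), 5→1 (23.74 nm), 4→1 (24.31 nm).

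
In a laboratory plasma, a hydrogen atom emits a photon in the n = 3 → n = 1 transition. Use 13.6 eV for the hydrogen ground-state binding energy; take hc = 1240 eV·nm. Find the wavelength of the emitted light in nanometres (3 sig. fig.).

ΔE = 13.60 × (1/1² − 1/3²) = 13.60 × 0.8889 = 12.09 eV.
λ = hc/ΔE = 1240 / 12.09 = 103 nm.

103 nm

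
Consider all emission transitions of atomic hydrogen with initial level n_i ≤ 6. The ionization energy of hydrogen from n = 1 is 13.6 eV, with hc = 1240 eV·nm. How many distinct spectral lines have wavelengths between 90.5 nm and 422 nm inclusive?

Enumerate all n_i → n_f pairs with 1 ≤ n_f < n_i ≤ 6 and compute λ = 1240 / [13.6·1·(1/n_f² − 1/n_i²)].
Lines falling in [90.5, 422] nm: 6→1 (93.78 nm), 5→1 (94.98 nm), 4→1 (97.25 nm), 3→1 (102.6 nm), 2→1 (121.6 nm), 6→2 (410.3 nm).

6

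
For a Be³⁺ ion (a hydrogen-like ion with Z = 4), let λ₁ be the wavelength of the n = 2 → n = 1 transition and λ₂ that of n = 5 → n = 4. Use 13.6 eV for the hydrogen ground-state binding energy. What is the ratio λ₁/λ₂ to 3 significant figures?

0.0300

λ ∝ 1/ΔE ∝ 1/(1/n_f² − 1/n_i²), and the Z² and hc factors cancel in the ratio.
λ₁/λ₂ = (1/4² − 1/5²)/(1/1² − 1/2²) = 0.02250/0.7500 = 0.0300.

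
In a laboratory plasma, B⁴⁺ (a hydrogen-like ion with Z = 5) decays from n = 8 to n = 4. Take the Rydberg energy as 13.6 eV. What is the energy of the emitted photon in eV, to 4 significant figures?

The Bohr energies scale as Z², so for Z = 5: E_n = −340.0/n² eV.
E_8 = −340.0/64 = −5.313 eV and E_4 = −340.0/16 = −21.25 eV.
The photon energy is |E_8 − E_4| = 15.94 eV.

15.94 eV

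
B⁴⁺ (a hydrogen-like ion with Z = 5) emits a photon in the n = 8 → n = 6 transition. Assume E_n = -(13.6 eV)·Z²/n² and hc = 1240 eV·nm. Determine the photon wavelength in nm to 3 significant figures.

300 nm

For Z = 5 the level energies scale as Z², so the effective Rydberg energy is 13.6 × 25 = 340.0 eV.
ΔE = 340.0 × (1/6² − 1/8²) = 340.0 × 0.01215 = 4.132 eV.
λ = hc/ΔE = 1240 / 4.132 = 300 nm.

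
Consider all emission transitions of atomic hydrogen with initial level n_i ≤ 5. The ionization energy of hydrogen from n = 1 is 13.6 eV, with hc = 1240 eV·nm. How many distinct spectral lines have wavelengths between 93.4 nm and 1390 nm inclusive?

Enumerate all n_i → n_f pairs with 1 ≤ n_f < n_i ≤ 5 and compute λ = 1240 / [13.6·1·(1/n_f² − 1/n_i²)].
Lines falling in [93.4, 1390] nm: 5→1 (94.98 nm), 4→1 (97.25 nm), 3→1 (102.6 nm), 2→1 (121.6 nm), 5→2 (434.2 nm), 4→2 (486.3 nm), 3→2 (656.5 nm), 5→3 (1282 nm).

8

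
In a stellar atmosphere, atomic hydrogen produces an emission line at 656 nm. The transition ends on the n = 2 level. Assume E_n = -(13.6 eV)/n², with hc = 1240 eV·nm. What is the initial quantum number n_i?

n_i = 3

The photon energy is ΔE = hc/λ = 1240 / 656 = 1.890 eV.
With Z = 1, ΔE = 13.60 × (1/n_f² − 1/n_i²), so 1/n_f² − 1/n_i² = 0.1390.
With n_f = 2: 1/n_i² = 1/4 − 0.1390 = 0.1110, so n_i ≈ 3.00.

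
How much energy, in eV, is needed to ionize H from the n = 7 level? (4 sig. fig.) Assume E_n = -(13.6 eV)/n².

E_7 = −13.60/49 = −0.2776 eV, so ionization (to E = 0) requires 0.2776 eV.

0.2776 eV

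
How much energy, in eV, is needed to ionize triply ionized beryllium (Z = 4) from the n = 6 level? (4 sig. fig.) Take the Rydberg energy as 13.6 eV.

6.044 eV

E_n = −13.6 Z²/n² = −217.6/n² eV for Z = 4.
E_6 = −217.6/36 = −6.044 eV, so ionization (to E = 0) requires 6.044 eV.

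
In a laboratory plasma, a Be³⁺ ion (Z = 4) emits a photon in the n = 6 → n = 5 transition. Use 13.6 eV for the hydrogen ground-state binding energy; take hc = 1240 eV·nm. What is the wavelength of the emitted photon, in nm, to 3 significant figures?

466 nm

For Z = 4 the level energies scale as Z², so the effective Rydberg energy is 13.6 × 16 = 217.6 eV.
ΔE = 217.6 × (1/5² − 1/6²) = 217.6 × 0.01222 = 2.660 eV.
λ = hc/ΔE = 1240 / 2.660 = 466 nm.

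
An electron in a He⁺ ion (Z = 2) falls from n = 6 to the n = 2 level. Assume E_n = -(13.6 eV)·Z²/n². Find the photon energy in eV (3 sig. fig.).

The Bohr energies scale as Z², so for Z = 2: E_n = −54.40/n² eV.
E_6 = −54.40/36 = −1.511 eV and E_2 = −54.40/4 = −13.60 eV.
The photon energy is |E_6 − E_2| = 12.1 eV.

12.1 eV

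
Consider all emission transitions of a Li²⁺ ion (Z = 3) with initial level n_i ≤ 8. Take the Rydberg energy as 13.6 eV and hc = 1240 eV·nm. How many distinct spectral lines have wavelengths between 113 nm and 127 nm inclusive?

1

Enumerate all n_i → n_f pairs with 1 ≤ n_f < n_i ≤ 8 and compute λ = 1240 / [13.6·9·(1/n_f² − 1/n_i²)].
Lines falling in [113, 127] nm: 6→3 (121.6 nm).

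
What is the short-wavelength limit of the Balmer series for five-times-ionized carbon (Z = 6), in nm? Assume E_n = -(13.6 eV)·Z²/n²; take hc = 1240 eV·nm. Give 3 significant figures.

10.1 nm

The Balmer series has lower level n_f = 2; the series limit corresponds to n_i → ∞.
ΔE_max = 13.6 × 36 / 2² = 122.4 eV.
λ_min = 1240 / 122.4 = 10.1 nm.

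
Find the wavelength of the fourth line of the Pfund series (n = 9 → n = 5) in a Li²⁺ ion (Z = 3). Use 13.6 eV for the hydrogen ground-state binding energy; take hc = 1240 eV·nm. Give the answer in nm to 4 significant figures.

366.3 nm

The Pfund series terminates on n_f = 5; the fourth line has n_i = 5+4 = 9.
ΔE = 122.4 × (1/5² − 1/9²) = 3.385 eV.
λ = 1240 / 3.385 = 366.3 nm.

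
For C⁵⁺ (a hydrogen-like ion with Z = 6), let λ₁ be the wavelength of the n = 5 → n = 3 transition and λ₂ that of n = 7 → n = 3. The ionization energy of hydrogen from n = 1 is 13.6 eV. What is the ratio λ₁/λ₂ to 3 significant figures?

1.28

λ ∝ 1/ΔE ∝ 1/(1/n_f² − 1/n_i²), and the Z² and hc factors cancel in the ratio.
λ₁/λ₂ = (1/3² − 1/7²)/(1/3² − 1/5²) = 0.09070/0.07111 = 1.28.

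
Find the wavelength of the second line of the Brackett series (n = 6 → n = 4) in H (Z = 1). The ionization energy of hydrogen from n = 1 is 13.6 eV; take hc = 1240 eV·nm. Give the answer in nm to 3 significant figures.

2630 nm

The Brackett series terminates on n_f = 4; the second line has n_i = 4+2 = 6.
ΔE = 13.60 × (1/4² − 1/6²) = 0.4722 eV.
λ = 1240 / 0.4722 = 2630 nm.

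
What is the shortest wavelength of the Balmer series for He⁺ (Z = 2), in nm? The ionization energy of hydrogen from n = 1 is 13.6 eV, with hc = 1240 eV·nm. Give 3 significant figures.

91.2 nm

The Balmer series has lower level n_f = 2; the series limit corresponds to n_i → ∞.
ΔE_max = 13.6 × 4 / 2² = 13.60 eV.
λ_min = 1240 / 13.60 = 91.2 nm.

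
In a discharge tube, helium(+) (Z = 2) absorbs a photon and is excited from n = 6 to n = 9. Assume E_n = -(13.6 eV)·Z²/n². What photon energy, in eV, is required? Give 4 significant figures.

The Bohr energies scale as Z², so for Z = 2: E_n = −54.40/n² eV.
E_9 = −54.40/81 = −0.6716 eV and E_6 = −54.40/36 = −1.511 eV.
The photon energy is |E_9 − E_6| = 0.8395 eV.

0.8395 eV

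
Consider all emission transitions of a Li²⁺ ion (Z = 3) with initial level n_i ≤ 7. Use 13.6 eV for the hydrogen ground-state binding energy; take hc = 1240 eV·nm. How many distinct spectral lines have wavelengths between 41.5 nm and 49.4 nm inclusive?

Enumerate all n_i → n_f pairs with 1 ≤ n_f < n_i ≤ 7 and compute λ = 1240 / [13.6·9·(1/n_f² − 1/n_i²)].
Lines falling in [41.5, 49.4] nm: 7→2 (44.12 nm), 6→2 (45.59 nm), 5→2 (48.24 nm).

3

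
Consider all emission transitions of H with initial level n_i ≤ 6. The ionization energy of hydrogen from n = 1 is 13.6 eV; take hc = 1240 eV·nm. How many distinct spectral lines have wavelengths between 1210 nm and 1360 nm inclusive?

1

Enumerate all n_i → n_f pairs with 1 ≤ n_f < n_i ≤ 6 and compute λ = 1240 / [13.6·1·(1/n_f² − 1/n_i²)].
Lines falling in [1210, 1360] nm: 5→3 (1282 nm).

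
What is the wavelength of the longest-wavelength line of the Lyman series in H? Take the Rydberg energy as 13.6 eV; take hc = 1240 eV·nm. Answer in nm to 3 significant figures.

The Lyman series terminates on n_f = 1; the first line has n_i = 1+1 = 2.
ΔE = 13.60 × (1/1² − 1/2²) = 10.20 eV.
λ = 1240 / 10.20 = 122 nm.

122 nm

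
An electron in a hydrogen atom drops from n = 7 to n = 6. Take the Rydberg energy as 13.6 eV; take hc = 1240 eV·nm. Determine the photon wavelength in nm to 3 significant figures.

12400 nm

ΔE = 13.60 × (1/6² − 1/7²) = 13.60 × 0.007370 = 0.1002 eV.
λ = hc/ΔE = 1240 / 0.1002 = 12400 nm.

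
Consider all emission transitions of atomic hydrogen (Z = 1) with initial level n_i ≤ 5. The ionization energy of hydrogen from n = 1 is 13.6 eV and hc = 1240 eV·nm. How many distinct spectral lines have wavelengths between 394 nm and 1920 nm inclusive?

Enumerate all n_i → n_f pairs with 1 ≤ n_f < n_i ≤ 5 and compute λ = 1240 / [13.6·1·(1/n_f² − 1/n_i²)].
Lines falling in [394, 1920] nm: 5→2 (434.2 nm), 4→2 (486.3 nm), 3→2 (656.5 nm), 5→3 (1282 nm), 4→3 (1876 nm).

5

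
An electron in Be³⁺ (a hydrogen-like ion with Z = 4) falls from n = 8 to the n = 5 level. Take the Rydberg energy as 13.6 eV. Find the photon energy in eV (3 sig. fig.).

The Bohr energies scale as Z², so for Z = 4: E_n = −217.6/n² eV.
E_8 = −217.6/64 = −3.400 eV and E_5 = −217.6/25 = −8.704 eV.
The photon energy is |E_8 − E_5| = 5.30 eV.

5.30 eV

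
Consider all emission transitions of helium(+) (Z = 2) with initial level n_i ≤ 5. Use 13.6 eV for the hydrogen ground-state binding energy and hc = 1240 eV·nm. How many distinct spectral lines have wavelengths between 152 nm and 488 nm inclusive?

Enumerate all n_i → n_f pairs with 1 ≤ n_f < n_i ≤ 5 and compute λ = 1240 / [13.6·4·(1/n_f² − 1/n_i²)].
Lines falling in [152, 488] nm: 3→2 (164.1 nm), 5→3 (320.5 nm), 4→3 (468.9 nm).

3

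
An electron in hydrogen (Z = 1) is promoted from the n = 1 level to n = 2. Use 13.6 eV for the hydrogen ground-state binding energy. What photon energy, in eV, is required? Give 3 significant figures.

10.2 eV

E_2 = −13.60/4 = −3.400 eV and E_1 = −13.60/1 = −13.60 eV.
The photon energy is |E_2 − E_1| = 10.2 eV.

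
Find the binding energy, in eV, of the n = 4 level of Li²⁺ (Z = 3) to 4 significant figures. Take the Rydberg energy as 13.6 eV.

7.650 eV

E_n = −13.6 Z²/n² = −122.4/n² eV for Z = 3.
E_4 = −122.4/16 = −7.650 eV, so ionization (to E = 0) requires 7.650 eV.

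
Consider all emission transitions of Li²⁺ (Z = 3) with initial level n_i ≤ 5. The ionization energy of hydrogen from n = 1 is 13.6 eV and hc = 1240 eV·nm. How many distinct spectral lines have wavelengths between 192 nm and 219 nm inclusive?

1

Enumerate all n_i → n_f pairs with 1 ≤ n_f < n_i ≤ 5 and compute λ = 1240 / [13.6·9·(1/n_f² − 1/n_i²)].
Lines falling in [192, 219] nm: 4→3 (208.4 nm).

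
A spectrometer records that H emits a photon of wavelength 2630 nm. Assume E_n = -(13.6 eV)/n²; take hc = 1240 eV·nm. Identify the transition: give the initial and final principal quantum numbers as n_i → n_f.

n_i = 6, n_f = 4

The photon energy is ΔE = hc/λ = 1240 / 2630 = 0.4715 eV.
With Z = 1, ΔE = 13.60 × (1/n_f² − 1/n_i²), so 1/n_f² − 1/n_i² = 0.03467.
Trying n_f = 4 gives 1/n_i² = 0.02783, i.e. n_i ≈ 6; this pair matches.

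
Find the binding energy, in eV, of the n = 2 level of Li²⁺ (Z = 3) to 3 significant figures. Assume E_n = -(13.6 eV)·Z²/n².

E_n = −13.6 Z²/n² = −122.4/n² eV for Z = 3.
E_2 = −122.4/4 = −30.6 eV, so ionization (to E = 0) requires 30.6 eV.

30.6 eV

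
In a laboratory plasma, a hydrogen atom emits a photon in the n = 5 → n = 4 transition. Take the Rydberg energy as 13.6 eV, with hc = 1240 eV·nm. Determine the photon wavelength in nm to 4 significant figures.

ΔE = 13.60 × (1/4² − 1/5²) = 13.60 × 0.02250 = 0.3060 eV.
λ = hc/ΔE = 1240 / 0.3060 = 4052 nm.
This line belongs to the Brackett series.

4052 nm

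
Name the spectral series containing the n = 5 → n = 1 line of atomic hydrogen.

The series is set by the lower level: n_f = 1 is the Lyman series.

Lyman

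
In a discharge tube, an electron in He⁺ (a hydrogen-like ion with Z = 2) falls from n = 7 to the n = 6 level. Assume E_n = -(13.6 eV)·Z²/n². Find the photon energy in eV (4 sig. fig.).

0.4009 eV

The Bohr energies scale as Z², so for Z = 2: E_n = −54.40/n² eV.
E_7 = −54.40/49 = −1.110 eV and E_6 = −54.40/36 = −1.511 eV.
The photon energy is |E_7 − E_6| = 0.4009 eV.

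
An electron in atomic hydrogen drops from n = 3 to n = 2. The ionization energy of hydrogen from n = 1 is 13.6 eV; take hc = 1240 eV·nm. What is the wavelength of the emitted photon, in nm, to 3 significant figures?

656 nm

ΔE = 13.60 × (1/2² − 1/3²) = 13.60 × 0.1389 = 1.889 eV.
λ = hc/ΔE = 1240 / 1.889 = 656 nm.
This line belongs to the Balmer series.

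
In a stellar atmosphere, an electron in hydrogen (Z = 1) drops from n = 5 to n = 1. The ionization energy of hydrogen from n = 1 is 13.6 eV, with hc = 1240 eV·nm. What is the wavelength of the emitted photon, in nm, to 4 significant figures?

94.98 nm

ΔE = 13.60 × (1/1² − 1/5²) = 13.60 × 0.9600 = 13.06 eV.
λ = hc/ΔE = 1240 / 13.06 = 94.98 nm.
This line belongs to the Lyman series.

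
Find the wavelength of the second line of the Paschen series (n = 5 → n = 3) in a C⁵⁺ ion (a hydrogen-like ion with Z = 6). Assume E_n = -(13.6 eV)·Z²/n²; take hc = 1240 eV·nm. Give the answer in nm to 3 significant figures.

35.6 nm

The Paschen series terminates on n_f = 3; the second line has n_i = 3+2 = 5.
ΔE = 489.6 × (1/3² − 1/5²) = 34.82 eV.
λ = 1240 / 34.82 = 35.6 nm.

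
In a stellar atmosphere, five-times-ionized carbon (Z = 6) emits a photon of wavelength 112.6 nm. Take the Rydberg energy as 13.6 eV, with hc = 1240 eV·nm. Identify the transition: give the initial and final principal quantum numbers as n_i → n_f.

The photon energy is ΔE = hc/λ = 1240 / 112.6 = 11.01 eV.
With Z = 6, ΔE = 489.6 × (1/n_f² − 1/n_i²), so 1/n_f² − 1/n_i² = 0.02249.
Trying n_f = 4 gives 1/n_i² = 0.04001, i.e. n_i ≈ 5; this pair matches.

n_i = 5, n_f = 4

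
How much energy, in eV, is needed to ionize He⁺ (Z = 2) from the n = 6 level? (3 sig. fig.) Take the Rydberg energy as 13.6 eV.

1.51 eV

E_n = −13.6 Z²/n² = −54.40/n² eV for Z = 2.
E_6 = −54.40/36 = −1.51 eV, so ionization (to E = 0) requires 1.51 eV.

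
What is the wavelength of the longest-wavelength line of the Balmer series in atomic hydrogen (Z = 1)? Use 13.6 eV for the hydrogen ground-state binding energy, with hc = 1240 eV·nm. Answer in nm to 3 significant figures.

656 nm

The Balmer series terminates on n_f = 2; the first line has n_i = 2+1 = 3.
ΔE = 13.60 × (1/2² − 1/3²) = 1.889 eV.
λ = 1240 / 1.889 = 656 nm.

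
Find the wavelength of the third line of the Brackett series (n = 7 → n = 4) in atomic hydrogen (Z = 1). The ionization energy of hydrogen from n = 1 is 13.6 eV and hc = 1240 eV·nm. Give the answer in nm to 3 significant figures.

2170 nm

The Brackett series terminates on n_f = 4; the third line has n_i = 4+3 = 7.
ΔE = 13.60 × (1/4² − 1/7²) = 0.5724 eV.
λ = 1240 / 0.5724 = 2170 nm.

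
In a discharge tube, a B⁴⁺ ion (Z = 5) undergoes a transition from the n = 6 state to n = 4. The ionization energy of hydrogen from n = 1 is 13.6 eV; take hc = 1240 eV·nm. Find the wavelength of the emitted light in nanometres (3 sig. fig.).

For Z = 5 the level energies scale as Z², so the effective Rydberg energy is 13.6 × 25 = 340.0 eV.
ΔE = 340.0 × (1/4² − 1/6²) = 340.0 × 0.03472 = 11.81 eV.
λ = hc/ΔE = 1240 / 11.81 = 105 nm.

105 nm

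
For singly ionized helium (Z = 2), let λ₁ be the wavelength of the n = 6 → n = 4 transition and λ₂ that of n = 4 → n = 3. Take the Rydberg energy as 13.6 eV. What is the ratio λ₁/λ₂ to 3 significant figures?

1.40

λ ∝ 1/ΔE ∝ 1/(1/n_f² − 1/n_i²), and the Z² and hc factors cancel in the ratio.
λ₁/λ₂ = (1/3² − 1/4²)/(1/4² − 1/6²) = 0.04861/0.03472 = 1.40.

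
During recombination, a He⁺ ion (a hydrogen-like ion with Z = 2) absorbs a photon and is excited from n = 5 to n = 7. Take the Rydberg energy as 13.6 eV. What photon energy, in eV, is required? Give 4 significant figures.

The Bohr energies scale as Z², so for Z = 2: E_n = −54.40/n² eV.
E_7 = −54.40/49 = −1.110 eV and E_5 = −54.40/25 = −2.176 eV.
The photon energy is |E_7 − E_5| = 1.066 eV.

1.066 eV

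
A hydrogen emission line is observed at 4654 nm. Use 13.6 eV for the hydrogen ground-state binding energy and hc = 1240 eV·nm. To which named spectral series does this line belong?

ΔE = 1240/4654 = 0.2664 eV.
This matches 13.6 × (1/5² − 1/7²), so n_f = 5: the Pfund series.

Pfund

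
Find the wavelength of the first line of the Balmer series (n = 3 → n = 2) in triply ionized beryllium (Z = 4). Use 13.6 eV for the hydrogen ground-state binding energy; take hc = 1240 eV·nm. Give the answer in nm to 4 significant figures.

41.03 nm

The Balmer series terminates on n_f = 2; the first line has n_i = 2+1 = 3.
ΔE = 217.6 × (1/2² − 1/3²) = 30.22 eV.
λ = 1240 / 30.22 = 41.03 nm.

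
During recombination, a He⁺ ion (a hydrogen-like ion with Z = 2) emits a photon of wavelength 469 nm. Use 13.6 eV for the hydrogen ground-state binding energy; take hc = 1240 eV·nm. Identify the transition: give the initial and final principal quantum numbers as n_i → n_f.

n_i = 4, n_f = 3

The photon energy is ΔE = hc/λ = 1240 / 469 = 2.644 eV.
With Z = 2, ΔE = 54.40 × (1/n_f² − 1/n_i²), so 1/n_f² − 1/n_i² = 0.04860.
Trying n_f = 3 gives 1/n_i² = 0.06251, i.e. n_i ≈ 4; this pair matches.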